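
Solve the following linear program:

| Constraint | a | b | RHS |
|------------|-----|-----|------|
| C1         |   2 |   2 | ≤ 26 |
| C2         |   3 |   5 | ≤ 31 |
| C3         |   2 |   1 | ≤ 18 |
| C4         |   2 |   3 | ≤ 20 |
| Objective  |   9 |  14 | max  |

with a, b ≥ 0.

Evaluate the objective at each vertex of the feasible region:
  z(0, 0) = 0
  z(9, 0) = 81
  z(8.5, 1) = 90.5
  z(7, 2) = 91  ←
  z(0, 6.2) = 86.8
The maximum is at a = 7, b = 2.

a = 7, b = 2, z = 91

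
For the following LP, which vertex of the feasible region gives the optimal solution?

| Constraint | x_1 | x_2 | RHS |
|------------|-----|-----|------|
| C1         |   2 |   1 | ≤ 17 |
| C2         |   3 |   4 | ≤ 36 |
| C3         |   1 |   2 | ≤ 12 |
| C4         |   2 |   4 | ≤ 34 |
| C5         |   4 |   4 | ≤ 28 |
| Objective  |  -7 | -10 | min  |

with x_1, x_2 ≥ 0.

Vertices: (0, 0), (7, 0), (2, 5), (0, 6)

Evaluate the objective at each vertex of the feasible region:
  z(0, 0) = 0
  z(7, 0) = -49
  z(2, 5) = -64  ←
  z(0, 6) = -60
The minimum is at x_1 = 2, x_2 = 5.

(2, 5)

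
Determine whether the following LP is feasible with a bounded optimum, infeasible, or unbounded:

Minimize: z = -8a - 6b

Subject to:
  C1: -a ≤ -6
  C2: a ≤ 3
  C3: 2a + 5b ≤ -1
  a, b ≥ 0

Infeasible (no feasible solution exists)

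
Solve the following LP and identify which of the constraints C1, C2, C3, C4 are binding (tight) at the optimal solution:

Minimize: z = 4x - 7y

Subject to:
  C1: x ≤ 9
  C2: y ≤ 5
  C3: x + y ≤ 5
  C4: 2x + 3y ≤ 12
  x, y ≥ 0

At x = 0, y = 4, compute slack b - a·x for each constraint:
  C1: 9 − 0 = 9  (slack)
  C2: 5 − 4 = 1  (slack)
  C3: 5 − 4 = 1  (slack)
  C4: 12 − 12 = 0  (binding)

Optimal: x = 0, y = 4
Binding: C4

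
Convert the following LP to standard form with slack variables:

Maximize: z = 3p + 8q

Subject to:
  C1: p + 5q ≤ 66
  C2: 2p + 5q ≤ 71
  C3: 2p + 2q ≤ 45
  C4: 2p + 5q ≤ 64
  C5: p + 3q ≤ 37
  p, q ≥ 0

max z = 3p + 8q

s.t.
  p + 5q + s1 = 66
  2p + 5q + s2 = 71
  2p + 2q + s3 = 45
  2p + 5q + s4 = 64
  p + 3q + s5 = 37
  p, q, s1, s2, s3, s4, s5 ≥ 0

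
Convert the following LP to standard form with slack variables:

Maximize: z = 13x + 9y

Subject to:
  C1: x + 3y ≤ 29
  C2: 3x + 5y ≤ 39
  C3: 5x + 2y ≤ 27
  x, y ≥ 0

max z = 13x + 9y

s.t.
  x + 3y + s1 = 29
  3x + 5y + s2 = 39
  5x + 2y + s3 = 27
  x, y, s1, s2, s3 ≥ 0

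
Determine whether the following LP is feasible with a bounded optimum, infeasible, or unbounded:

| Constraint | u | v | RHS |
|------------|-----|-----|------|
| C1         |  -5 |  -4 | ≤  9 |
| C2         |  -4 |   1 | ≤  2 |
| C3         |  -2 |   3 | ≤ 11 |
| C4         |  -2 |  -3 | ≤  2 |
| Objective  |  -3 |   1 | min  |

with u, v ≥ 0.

Unbounded (objective can decrease without bound)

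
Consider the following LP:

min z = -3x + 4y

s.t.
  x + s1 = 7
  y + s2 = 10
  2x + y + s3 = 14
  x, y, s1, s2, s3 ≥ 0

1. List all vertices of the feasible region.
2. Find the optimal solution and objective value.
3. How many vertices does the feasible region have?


1. (0, 0), (7, 0), (2, 10), (0, 10)
2. x = 7, y = 0, z = -21
3. 4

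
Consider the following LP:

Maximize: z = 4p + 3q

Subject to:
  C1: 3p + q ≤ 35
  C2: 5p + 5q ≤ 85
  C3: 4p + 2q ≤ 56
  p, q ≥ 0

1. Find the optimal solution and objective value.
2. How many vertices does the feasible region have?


1. p = 9, q = 8, z = 60
2. 4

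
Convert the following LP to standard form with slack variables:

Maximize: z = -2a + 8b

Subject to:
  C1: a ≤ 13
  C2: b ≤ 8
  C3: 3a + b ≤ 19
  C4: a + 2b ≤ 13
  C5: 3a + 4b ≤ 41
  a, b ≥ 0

max z = -2a + 8b

s.t.
  a + s1 = 13
  b + s2 = 8
  3a + b + s3 = 19
  a + 2b + s4 = 13
  3a + 4b + s5 = 41
  a, b, s1, s2, s3, s4, s5 ≥ 0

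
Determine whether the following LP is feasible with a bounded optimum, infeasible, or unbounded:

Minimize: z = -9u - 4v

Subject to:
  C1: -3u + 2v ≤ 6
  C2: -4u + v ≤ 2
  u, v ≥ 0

Unbounded (objective can decrease without bound)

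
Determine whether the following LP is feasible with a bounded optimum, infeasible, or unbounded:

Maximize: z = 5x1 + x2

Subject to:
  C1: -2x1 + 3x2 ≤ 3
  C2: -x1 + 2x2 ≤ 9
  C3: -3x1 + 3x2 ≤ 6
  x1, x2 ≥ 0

Unbounded (objective can increase without bound)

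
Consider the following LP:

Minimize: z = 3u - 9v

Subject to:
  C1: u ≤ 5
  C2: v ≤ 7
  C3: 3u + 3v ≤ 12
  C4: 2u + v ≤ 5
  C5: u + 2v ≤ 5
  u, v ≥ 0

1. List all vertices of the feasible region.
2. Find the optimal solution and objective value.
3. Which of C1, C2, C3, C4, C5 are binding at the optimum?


1. (0, 0), (2.5, 0), (1.667, 1.667), (0, 2.5)
2. u = 0, v = 2.5, z = -22.5
3. C5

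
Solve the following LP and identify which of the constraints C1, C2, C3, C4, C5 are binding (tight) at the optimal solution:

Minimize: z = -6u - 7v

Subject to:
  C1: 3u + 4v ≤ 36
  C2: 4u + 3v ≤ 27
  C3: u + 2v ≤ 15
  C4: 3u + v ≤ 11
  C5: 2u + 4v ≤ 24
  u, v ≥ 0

At u = 2, v = 5, compute slack b - a·x for each constraint:
  C1: 36 − 26 = 10  (slack)
  C2: 27 − 23 = 4  (slack)
  C3: 15 − 12 = 3  (slack)
  C4: 11 − 11 = 0  (binding)
  C5: 24 − 24 = 0  (binding)

Optimal: u = 2, v = 5
Binding: C4, C5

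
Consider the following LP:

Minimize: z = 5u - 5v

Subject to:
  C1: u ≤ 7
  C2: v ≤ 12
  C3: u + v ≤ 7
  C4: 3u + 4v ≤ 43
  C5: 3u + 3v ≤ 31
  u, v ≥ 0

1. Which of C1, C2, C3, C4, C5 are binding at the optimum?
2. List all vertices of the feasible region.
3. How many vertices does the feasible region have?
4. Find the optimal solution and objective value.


1. C3
2. (0, 0), (7, 0), (0, 7)
3. 3
4. u = 0, v = 7, z = -35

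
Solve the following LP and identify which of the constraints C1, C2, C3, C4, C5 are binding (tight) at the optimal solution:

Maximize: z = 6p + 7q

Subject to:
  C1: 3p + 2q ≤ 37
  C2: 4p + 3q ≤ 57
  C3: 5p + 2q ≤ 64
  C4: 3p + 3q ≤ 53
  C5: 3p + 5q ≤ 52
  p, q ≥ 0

At p = 9, q = 5, compute slack b - a·x for each constraint:
  C1: 37 − 37 = 0  (binding)
  C2: 57 − 51 = 6  (slack)
  C3: 64 − 55 = 9  (slack)
  C4: 53 − 42 = 11  (slack)
  C5: 52 − 52 = 0  (binding)

Optimal: p = 9, q = 5
Binding: C1, C5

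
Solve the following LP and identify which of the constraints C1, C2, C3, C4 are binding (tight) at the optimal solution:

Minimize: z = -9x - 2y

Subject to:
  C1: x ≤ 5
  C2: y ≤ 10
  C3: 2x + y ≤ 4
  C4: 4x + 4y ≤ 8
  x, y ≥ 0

At x = 2, y = 0, compute slack b - a·x for each constraint:
  C1: 5 − 2 = 3  (slack)
  C2: 10 − 0 = 10  (slack)
  C3: 4 − 4 = 0  (binding)
  C4: 8 − 8 = 0  (binding)

Optimal: x = 2, y = 0
Binding: C3, C4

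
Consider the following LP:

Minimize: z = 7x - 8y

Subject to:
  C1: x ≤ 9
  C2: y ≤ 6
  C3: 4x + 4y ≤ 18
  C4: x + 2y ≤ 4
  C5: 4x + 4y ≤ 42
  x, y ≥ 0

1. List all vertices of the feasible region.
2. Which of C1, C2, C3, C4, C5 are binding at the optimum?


1. (0, 0), (4, 0), (0, 2)
2. C4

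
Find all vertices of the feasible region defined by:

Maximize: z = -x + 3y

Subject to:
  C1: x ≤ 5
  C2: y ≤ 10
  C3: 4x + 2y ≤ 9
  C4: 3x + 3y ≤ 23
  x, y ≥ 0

(0, 0), (2.25, 0), (0, 4.5)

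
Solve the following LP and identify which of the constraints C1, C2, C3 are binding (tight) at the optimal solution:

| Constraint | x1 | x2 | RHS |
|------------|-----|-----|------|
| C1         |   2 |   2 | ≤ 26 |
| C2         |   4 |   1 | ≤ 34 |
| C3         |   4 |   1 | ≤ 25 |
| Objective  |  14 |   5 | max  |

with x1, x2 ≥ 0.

At x1 = 4, x2 = 9, compute slack b - a·x for each constraint:
  C1: 26 − 26 = 0  (binding)
  C2: 34 − 25 = 9  (slack)
  C3: 25 − 25 = 0  (binding)

Optimal: x1 = 4, x2 = 9
Binding: C1, C3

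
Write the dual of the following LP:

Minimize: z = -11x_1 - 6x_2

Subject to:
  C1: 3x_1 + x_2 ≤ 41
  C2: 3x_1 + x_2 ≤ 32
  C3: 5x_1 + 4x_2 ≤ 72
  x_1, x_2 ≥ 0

Primal min cᵀx s.t. Ax ≤ b, x ≥ 0  →  Dual max −bᵀy s.t. Aᵀy ≥ −c, y ≥ 0.

Maximize: z = -41y1 - 32y2 - 72y3

Subject to:
  3y1 + 3y2 + 5y3 ≥ 11
  y1 + y2 + 4y3 ≥ 6
  y1, y2, y3 ≥ 0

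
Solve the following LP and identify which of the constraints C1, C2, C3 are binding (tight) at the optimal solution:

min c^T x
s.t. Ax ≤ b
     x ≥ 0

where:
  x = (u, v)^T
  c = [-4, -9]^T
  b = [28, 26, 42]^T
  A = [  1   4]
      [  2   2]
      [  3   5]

At u = 4, v = 6, compute slack b - a·x for each constraint:
  C1: 28 − 28 = 0  (binding)
  C2: 26 − 20 = 6  (slack)
  C3: 42 − 42 = 0  (binding)

Optimal: u = 4, v = 6
Binding: C1, C3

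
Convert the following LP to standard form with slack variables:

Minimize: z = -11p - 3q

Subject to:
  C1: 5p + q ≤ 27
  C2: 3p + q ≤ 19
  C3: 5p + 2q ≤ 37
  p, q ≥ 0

min z = -11p - 3q

s.t.
  5p + q + s1 = 27
  3p + q + s2 = 19
  5p + 2q + s3 = 37
  p, q, s1, s2, s3 ≥ 0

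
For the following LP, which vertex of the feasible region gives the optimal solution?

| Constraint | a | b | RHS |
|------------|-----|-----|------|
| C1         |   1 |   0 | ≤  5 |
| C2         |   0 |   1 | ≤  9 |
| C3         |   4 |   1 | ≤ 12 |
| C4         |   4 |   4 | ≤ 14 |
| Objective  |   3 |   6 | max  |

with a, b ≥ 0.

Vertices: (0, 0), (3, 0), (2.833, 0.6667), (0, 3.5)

Evaluate the objective at each vertex of the feasible region:
  z(0, 0) = 0
  z(3, 0) = 9
  z(2.833, 0.6667) = 12.5
  z(0, 3.5) = 21  ←
The maximum is at a = 0, b = 3.5.

(0, 3.5)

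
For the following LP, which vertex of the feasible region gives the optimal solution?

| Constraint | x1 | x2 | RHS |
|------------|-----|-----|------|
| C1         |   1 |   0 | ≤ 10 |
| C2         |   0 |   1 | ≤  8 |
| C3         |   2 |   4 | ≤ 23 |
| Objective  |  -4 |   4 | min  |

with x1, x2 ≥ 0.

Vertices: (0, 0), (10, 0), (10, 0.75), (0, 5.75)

Evaluate the objective at each vertex of the feasible region:
  z(0, 0) = 0
  z(10, 0) = -40  ←
  z(10, 0.75) = -37
  z(0, 5.75) = 23
The minimum is at x1 = 10, x2 = 0.

(10, 0)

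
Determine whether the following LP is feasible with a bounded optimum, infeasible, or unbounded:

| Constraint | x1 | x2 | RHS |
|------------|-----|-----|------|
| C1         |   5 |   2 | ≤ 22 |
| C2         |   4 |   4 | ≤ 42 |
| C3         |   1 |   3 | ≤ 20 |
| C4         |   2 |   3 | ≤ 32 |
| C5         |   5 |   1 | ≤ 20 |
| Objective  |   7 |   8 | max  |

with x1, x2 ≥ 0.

Feasible with a bounded optimal solution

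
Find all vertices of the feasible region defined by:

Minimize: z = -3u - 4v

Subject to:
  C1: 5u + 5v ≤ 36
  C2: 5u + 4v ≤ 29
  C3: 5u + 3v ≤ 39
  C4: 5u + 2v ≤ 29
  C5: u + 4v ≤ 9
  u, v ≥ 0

(0, 0), (5.8, 0), (5, 1), (0, 2.25)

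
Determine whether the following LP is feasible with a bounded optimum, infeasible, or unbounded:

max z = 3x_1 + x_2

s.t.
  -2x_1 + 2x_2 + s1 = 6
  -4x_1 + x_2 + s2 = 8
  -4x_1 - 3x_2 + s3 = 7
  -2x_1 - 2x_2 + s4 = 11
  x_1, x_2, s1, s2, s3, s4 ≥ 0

Unbounded (objective can increase without bound)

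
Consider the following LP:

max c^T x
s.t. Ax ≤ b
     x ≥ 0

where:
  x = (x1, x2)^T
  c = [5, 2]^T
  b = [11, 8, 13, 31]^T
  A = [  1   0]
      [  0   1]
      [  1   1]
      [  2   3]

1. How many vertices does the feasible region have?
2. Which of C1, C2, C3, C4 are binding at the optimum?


1. 6
2. C1, C3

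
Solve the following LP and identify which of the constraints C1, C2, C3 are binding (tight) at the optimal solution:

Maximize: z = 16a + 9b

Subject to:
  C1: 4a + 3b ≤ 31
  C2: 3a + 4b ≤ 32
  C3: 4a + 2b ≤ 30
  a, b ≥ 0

At a = 7, b = 1, compute slack b - a·x for each constraint:
  C1: 31 − 31 = 0  (binding)
  C2: 32 − 25 = 7  (slack)
  C3: 30 − 30 = 0  (binding)

Optimal: a = 7, b = 1
Binding: C1, C3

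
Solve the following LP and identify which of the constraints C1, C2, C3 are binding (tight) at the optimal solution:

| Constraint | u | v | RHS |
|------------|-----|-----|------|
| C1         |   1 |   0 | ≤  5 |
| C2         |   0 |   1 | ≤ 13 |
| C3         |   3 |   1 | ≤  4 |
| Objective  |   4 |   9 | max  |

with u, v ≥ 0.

At u = 0, v = 4, compute slack b - a·x for each constraint:
  C1: 5 − 0 = 5  (slack)
  C2: 13 − 4 = 9  (slack)
  C3: 4 − 4 = 0  (binding)

Optimal: u = 0, v = 4
Binding: C3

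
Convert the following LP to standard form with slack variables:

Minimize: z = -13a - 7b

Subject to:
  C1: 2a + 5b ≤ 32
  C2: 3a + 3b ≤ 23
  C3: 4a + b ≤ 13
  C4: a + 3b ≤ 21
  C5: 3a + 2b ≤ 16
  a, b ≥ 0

min z = -13a - 7b

s.t.
  2a + 5b + s1 = 32
  3a + 3b + s2 = 23
  4a + b + s3 = 13
  a + 3b + s4 = 21
  3a + 2b + s5 = 16
  a, b, s1, s2, s3, s4, s5 ≥ 0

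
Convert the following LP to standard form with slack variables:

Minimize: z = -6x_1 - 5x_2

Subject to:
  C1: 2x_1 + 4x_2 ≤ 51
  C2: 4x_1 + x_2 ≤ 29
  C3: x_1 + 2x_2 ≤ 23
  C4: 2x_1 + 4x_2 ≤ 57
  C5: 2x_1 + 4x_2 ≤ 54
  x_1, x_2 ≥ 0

min z = -6x_1 - 5x_2

s.t.
  2x_1 + 4x_2 + s1 = 51
  4x_1 + x_2 + s2 = 29
  x_1 + 2x_2 + s3 = 23
  2x_1 + 4x_2 + s4 = 57
  2x_1 + 4x_2 + s5 = 54
  x_1, x_2, s1, s2, s3, s4, s5 ≥ 0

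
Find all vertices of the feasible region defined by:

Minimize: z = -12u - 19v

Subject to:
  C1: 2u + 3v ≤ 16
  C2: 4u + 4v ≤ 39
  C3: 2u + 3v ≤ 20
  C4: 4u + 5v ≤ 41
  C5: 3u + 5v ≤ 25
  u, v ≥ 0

(0, 0), (8, 0), (5, 2), (0, 5)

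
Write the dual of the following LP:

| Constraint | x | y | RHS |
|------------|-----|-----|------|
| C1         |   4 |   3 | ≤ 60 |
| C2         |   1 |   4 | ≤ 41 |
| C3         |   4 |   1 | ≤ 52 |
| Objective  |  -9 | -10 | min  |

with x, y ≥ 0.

Primal min cᵀx s.t. Ax ≤ b, x ≥ 0  →  Dual max −bᵀy s.t. Aᵀy ≥ −c, y ≥ 0.

Maximize: z = -60y1 - 41y2 - 52y3

Subject to:
  4y1 + y2 + 4y3 ≥ 9
  3y1 + 4y2 + y3 ≥ 10
  y1, y2, y3 ≥ 0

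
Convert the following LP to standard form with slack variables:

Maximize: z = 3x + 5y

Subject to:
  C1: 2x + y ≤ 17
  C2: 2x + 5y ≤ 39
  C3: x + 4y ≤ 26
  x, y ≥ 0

max z = 3x + 5y

s.t.
  2x + y + s1 = 17
  2x + 5y + s2 = 39
  x + 4y + s3 = 26
  x, y, s1, s2, s3 ≥ 0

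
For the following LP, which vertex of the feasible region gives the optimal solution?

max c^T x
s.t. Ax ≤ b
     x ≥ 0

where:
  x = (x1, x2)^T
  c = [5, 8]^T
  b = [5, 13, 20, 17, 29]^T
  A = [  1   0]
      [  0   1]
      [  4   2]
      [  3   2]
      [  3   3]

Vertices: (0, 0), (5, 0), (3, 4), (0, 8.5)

Evaluate the objective at each vertex of the feasible region:
  z(0, 0) = 0
  z(5, 0) = 25
  z(3, 4) = 47
  z(0, 8.5) = 68  ←
The maximum is at x1 = 0, x2 = 8.5.

(0, 8.5)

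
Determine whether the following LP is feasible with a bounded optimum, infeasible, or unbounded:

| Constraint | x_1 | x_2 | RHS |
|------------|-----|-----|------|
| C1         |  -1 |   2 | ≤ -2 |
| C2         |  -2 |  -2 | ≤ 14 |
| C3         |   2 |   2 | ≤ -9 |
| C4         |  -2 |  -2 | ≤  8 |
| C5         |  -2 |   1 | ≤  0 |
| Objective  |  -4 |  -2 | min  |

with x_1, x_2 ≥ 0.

Infeasible (no feasible solution exists)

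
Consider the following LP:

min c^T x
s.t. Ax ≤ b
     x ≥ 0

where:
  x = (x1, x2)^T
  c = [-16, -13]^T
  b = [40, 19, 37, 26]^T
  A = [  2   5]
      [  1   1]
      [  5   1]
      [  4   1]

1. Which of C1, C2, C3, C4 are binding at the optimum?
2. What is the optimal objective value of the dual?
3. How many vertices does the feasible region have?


1. C1, C4
2. -158
3. 4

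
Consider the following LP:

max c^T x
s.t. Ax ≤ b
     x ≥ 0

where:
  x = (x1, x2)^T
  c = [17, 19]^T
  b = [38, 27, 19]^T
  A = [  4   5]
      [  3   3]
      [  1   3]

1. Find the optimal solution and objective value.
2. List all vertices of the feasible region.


1. x1 = 7, x2 = 2, z = 157
2. (0, 0), (9, 0), (7, 2), (2.714, 5.429), (0, 6.333)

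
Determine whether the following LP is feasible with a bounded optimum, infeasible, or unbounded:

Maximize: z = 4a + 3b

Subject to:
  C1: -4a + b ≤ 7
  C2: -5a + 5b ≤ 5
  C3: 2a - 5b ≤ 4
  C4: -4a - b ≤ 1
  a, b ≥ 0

Unbounded (objective can increase without bound)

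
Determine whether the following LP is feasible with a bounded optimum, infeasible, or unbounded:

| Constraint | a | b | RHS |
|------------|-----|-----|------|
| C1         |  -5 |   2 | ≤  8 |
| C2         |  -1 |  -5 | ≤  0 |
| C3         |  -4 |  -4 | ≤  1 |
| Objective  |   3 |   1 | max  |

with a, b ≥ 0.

Unbounded (objective can increase without bound)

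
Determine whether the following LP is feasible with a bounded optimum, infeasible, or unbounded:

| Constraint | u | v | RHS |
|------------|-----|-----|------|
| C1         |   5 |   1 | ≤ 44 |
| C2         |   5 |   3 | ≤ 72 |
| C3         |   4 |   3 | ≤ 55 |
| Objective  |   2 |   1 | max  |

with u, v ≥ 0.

Feasible with a bounded optimal solution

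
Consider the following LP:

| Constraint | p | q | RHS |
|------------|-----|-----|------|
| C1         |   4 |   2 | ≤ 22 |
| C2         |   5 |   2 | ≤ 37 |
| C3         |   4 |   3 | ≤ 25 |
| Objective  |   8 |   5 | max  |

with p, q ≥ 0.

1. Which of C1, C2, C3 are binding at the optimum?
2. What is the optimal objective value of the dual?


1. C1, C3
2. 47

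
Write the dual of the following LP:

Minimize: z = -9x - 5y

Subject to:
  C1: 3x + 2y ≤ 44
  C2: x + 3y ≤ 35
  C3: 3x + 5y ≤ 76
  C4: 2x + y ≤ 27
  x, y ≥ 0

Primal min cᵀx s.t. Ax ≤ b, x ≥ 0  →  Dual max −bᵀy s.t. Aᵀy ≥ −c, y ≥ 0.

Maximize: z = -44y1 - 35y2 - 76y3 - 27y4

Subject to:
  3y1 + y2 + 3y3 + 2y4 ≥ 9
  2y1 + 3y2 + 5y3 + y4 ≥ 5
  y1, y2, y3, y4 ≥ 0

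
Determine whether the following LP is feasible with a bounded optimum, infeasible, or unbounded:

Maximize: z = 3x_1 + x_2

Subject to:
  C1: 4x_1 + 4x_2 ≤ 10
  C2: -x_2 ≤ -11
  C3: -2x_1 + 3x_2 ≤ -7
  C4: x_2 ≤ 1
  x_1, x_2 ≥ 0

Infeasible (no feasible solution exists)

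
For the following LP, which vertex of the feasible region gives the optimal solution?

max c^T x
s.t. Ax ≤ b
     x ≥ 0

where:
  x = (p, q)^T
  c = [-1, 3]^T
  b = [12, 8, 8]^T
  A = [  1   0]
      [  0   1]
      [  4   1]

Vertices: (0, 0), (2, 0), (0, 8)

Evaluate the objective at each vertex of the feasible region:
  z(0, 0) = 0
  z(2, 0) = -2
  z(0, 8) = 24  ←
The maximum is at p = 0, q = 8.

(0, 8)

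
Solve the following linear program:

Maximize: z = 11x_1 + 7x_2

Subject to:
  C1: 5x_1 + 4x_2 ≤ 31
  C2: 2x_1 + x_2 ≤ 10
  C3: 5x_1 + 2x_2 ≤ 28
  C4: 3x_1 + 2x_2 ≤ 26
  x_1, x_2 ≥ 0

Evaluate the objective at each vertex of the feasible region:
  z(0, 0) = 0
  z(5, 0) = 55
  z(3, 4) = 61  ←
  z(0, 7.75) = 54.25
The maximum is at x_1 = 3, x_2 = 4.

x_1 = 3, x_2 = 4, z = 61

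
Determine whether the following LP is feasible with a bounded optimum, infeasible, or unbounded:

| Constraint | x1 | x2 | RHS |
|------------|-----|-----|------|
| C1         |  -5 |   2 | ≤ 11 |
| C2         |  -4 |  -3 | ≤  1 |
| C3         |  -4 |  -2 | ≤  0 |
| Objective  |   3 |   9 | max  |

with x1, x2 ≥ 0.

Unbounded (objective can increase without bound)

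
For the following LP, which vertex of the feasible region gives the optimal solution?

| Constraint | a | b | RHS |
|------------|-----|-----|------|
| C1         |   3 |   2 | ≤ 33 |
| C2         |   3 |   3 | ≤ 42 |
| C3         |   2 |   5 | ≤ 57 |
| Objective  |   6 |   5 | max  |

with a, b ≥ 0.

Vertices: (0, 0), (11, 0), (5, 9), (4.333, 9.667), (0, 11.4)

Evaluate the objective at each vertex of the feasible region:
  z(0, 0) = 0
  z(11, 0) = 66
  z(5, 9) = 75  ←
  z(4.333, 9.667) = 74.33
  z(0, 11.4) = 57
The maximum is at a = 5, b = 9.

(5, 9)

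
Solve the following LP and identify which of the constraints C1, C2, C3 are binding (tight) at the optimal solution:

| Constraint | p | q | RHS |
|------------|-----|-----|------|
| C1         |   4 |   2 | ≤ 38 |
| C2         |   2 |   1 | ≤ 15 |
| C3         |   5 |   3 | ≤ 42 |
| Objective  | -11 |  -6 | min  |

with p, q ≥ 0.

At p = 3, q = 9, compute slack b - a·x for each constraint:
  C1: 38 − 30 = 8  (slack)
  C2: 15 − 15 = 0  (binding)
  C3: 42 − 42 = 0  (binding)

Optimal: p = 3, q = 9
Binding: C2, C3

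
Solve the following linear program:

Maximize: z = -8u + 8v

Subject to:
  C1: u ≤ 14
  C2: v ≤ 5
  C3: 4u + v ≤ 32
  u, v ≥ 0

Evaluate the objective at each vertex of the feasible region:
  z(0, 0) = 0
  z(8, 0) = -64
  z(6.75, 5) = -14
  z(0, 5) = 40  ←
The maximum is at u = 0, v = 5.

u = 0, v = 5, z = 40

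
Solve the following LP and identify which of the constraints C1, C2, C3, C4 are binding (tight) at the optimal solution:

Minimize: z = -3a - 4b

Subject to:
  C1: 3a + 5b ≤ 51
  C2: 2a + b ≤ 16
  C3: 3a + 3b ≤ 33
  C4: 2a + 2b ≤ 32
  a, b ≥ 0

At a = 2, b = 9, compute slack b - a·x for each constraint:
  C1: 51 − 51 = 0  (binding)
  C2: 16 − 13 = 3  (slack)
  C3: 33 − 33 = 0  (binding)
  C4: 32 − 22 = 10  (slack)

Optimal: a = 2, b = 9
Binding: C1, C3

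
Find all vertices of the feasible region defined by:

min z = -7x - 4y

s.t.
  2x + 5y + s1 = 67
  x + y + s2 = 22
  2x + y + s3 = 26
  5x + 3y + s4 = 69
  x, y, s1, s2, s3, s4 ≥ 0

(0, 0), (13, 0), (9, 8), (7.579, 10.37), (0, 13.4)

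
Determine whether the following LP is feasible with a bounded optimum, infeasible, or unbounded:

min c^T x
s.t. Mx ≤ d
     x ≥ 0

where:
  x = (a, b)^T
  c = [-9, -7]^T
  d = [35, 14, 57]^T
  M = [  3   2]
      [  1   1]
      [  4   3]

Feasible with a bounded optimal solution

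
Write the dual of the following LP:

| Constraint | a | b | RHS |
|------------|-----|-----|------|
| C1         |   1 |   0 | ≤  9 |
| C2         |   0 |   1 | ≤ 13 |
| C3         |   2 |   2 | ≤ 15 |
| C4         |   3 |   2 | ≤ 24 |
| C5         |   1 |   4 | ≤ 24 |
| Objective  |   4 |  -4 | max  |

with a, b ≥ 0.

Primal max cᵀx s.t. Ax ≤ b, x ≥ 0  →  Dual min bᵀy s.t. Aᵀy ≥ c, y ≥ 0.

Minimize: z = 9y1 + 13y2 + 15y3 + 24y4 + 24y5

Subject to:
  y1 + 2y3 + 3y4 + y5 ≥ 4
  y2 + 2y3 + 2y4 + 4y5 ≥ -4
  y1, y2, y3, y4, y5 ≥ 0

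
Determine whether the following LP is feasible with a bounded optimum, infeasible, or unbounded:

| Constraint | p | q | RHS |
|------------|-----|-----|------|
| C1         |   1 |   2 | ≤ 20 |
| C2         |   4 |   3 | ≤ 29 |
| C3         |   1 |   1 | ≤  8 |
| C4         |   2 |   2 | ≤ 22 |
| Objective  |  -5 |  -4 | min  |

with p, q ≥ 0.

Feasible with a bounded optimal solution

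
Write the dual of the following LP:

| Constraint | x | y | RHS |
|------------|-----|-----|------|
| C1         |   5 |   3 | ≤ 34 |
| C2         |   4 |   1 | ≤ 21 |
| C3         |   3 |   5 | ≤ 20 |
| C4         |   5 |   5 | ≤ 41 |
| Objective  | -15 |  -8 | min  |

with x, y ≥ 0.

Primal min cᵀx s.t. Ax ≤ b, x ≥ 0  →  Dual max −bᵀy s.t. Aᵀy ≥ −c, y ≥ 0.

Maximize: z = -34y1 - 21y2 - 20y3 - 41y4

Subject to:
  5y1 + 4y2 + 3y3 + 5y4 ≥ 15
  3y1 + y2 + 5y3 + 5y4 ≥ 8
  y1, y2, y3, y4 ≥ 0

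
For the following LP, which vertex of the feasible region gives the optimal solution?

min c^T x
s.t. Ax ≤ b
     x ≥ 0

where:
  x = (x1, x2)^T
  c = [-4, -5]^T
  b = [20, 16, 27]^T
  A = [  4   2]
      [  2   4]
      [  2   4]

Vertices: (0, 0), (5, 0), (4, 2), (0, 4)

Evaluate the objective at each vertex of the feasible region:
  z(0, 0) = 0
  z(5, 0) = -20
  z(4, 2) = -26  ←
  z(0, 4) = -20
The minimum is at x1 = 4, x2 = 2.

(4, 2)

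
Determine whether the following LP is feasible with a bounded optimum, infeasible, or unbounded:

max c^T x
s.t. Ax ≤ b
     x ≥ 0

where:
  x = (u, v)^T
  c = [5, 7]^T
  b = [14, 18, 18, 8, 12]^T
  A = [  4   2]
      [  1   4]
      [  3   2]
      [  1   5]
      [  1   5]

Feasible with a bounded optimal solution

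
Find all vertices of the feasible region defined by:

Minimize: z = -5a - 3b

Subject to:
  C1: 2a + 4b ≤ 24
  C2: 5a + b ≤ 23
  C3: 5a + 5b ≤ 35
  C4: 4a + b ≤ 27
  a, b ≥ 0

(0, 0), (4.6, 0), (4, 3), (2, 5), (0, 6)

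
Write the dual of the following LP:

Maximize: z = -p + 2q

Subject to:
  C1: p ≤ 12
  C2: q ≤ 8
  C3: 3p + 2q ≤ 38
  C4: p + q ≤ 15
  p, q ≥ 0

Primal max cᵀx s.t. Ax ≤ b, x ≥ 0  →  Dual min bᵀy s.t. Aᵀy ≥ c, y ≥ 0.

Minimize: z = 12y1 + 8y2 + 38y3 + 15y4

Subject to:
  y1 + 3y3 + y4 ≥ -1
  y2 + 2y3 + y4 ≥ 2
  y1, y2, y3, y4 ≥ 0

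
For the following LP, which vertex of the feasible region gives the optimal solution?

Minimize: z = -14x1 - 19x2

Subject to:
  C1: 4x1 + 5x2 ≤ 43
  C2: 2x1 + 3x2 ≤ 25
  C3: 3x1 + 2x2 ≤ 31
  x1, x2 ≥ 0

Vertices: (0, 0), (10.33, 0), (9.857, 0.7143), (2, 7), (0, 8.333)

Evaluate the objective at each vertex of the feasible region:
  z(0, 0) = 0
  z(10.33, 0) = -144.7
  z(9.857, 0.7143) = -151.6
  z(2, 7) = -161  ←
  z(0, 8.333) = -158.3
The minimum is at x1 = 2, x2 = 7.

(2, 7)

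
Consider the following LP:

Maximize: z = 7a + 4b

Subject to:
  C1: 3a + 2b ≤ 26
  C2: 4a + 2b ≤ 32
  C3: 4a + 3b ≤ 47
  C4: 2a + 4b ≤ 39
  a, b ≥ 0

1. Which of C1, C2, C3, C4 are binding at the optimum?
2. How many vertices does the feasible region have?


1. C1, C2
2. 5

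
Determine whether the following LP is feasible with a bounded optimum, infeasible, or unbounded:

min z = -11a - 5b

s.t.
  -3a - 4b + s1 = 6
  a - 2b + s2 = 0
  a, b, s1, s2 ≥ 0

Unbounded (objective can decrease without bound)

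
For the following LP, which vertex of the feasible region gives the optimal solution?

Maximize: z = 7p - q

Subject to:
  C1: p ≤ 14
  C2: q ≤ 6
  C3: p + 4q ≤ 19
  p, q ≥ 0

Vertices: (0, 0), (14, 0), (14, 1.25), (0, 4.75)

Evaluate the objective at each vertex of the feasible region:
  z(0, 0) = 0
  z(14, 0) = 98  ←
  z(14, 1.25) = 96.75
  z(0, 4.75) = -4.75
The maximum is at p = 14, q = 0.

(14, 0)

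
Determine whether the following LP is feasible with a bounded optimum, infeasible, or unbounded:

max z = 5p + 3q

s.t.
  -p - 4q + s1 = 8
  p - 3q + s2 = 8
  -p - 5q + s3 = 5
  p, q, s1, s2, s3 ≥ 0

Unbounded (objective can increase without bound)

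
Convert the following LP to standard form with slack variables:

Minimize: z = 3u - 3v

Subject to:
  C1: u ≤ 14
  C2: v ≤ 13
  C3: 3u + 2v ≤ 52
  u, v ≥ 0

min z = 3u - 3v

s.t.
  u + s1 = 14
  v + s2 = 13
  3u + 2v + s3 = 52
  u, v, s1, s2, s3 ≥ 0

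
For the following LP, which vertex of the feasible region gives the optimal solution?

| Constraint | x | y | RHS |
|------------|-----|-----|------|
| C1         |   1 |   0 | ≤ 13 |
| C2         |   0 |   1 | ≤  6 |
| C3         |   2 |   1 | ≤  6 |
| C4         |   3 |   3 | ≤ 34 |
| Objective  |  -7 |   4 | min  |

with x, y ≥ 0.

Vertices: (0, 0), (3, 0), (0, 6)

Evaluate the objective at each vertex of the feasible region:
  z(0, 0) = 0
  z(3, 0) = -21  ←
  z(0, 6) = 24
The minimum is at x = 3, y = 0.

(3, 0)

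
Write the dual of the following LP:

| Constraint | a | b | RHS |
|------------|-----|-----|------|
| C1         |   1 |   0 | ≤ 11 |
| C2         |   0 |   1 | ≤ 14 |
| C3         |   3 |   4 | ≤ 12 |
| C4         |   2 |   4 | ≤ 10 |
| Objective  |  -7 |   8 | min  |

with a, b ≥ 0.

Primal min cᵀx s.t. Ax ≤ b, x ≥ 0  →  Dual max −bᵀy s.t. Aᵀy ≥ −c, y ≥ 0.

Maximize: z = -11y1 - 14y2 - 12y3 - 10y4

Subject to:
  y1 + 3y3 + 2y4 ≥ 7
  y2 + 4y3 + 4y4 ≥ -8
  y1, y2, y3, y4 ≥ 0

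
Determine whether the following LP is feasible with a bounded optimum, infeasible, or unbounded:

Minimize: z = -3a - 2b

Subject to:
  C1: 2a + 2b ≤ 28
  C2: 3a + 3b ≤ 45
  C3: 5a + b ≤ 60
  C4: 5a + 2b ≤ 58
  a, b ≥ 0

Feasible with a bounded optimal solution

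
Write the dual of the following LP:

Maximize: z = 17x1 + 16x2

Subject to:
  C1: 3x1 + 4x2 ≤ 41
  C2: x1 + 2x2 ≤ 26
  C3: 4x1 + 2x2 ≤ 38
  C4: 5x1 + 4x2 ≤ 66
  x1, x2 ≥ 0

Primal max cᵀx s.t. Ax ≤ b, x ≥ 0  →  Dual min bᵀy s.t. Aᵀy ≥ c, y ≥ 0.

Minimize: z = 41y1 + 26y2 + 38y3 + 66y4

Subject to:
  3y1 + y2 + 4y3 + 5y4 ≥ 17
  4y1 + 2y2 + 2y3 + 4y4 ≥ 16
  y1, y2, y3, y4 ≥ 0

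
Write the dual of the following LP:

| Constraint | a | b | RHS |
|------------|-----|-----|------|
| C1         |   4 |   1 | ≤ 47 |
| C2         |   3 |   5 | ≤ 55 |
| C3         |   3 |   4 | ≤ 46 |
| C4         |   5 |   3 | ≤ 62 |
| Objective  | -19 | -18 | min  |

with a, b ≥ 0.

Primal min cᵀx s.t. Ax ≤ b, x ≥ 0  →  Dual max −bᵀy s.t. Aᵀy ≥ −c, y ≥ 0.

Maximize: z = -47y1 - 55y2 - 46y3 - 62y4

Subject to:
  4y1 + 3y2 + 3y3 + 5y4 ≥ 19
  y1 + 5y2 + 4y3 + 3y4 ≥ 18
  y1, y2, y3, y4 ≥ 0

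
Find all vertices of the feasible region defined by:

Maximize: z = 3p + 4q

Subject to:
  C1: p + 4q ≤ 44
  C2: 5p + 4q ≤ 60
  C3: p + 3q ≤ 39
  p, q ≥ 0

(0, 0), (12, 0), (4, 10), (0, 11)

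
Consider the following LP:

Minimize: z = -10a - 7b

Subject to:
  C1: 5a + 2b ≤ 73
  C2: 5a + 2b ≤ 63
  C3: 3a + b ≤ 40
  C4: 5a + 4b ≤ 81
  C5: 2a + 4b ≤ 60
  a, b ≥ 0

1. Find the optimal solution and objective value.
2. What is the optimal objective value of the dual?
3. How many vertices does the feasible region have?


1. a = 9, b = 9, z = -153
2. -153
3. 5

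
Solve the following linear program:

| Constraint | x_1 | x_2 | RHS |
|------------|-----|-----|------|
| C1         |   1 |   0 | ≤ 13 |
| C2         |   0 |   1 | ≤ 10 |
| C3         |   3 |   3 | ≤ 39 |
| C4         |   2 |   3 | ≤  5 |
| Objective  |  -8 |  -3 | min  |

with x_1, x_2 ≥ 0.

Evaluate the objective at each vertex of the feasible region:
  z(0, 0) = 0
  z(2.5, 0) = -20  ←
  z(0, 1.667) = -5
The minimum is at x_1 = 2.5, x_2 = 0.

x_1 = 2.5, x_2 = 0, z = -20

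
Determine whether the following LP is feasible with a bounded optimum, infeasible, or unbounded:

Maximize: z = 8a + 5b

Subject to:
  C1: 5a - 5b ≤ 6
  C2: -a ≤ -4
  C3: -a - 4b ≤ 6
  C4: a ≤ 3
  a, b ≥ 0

Infeasible (no feasible solution exists)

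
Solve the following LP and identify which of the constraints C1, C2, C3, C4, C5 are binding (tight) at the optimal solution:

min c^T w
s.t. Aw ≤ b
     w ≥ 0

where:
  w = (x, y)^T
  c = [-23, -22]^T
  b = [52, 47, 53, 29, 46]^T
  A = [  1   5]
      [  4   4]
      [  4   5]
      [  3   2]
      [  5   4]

At x = 2, y = 9, compute slack b - a·x for each constraint:
  C1: 52 − 47 = 5  (slack)
  C2: 47 − 44 = 3  (slack)
  C3: 53 − 53 = 0  (binding)
  C4: 29 − 24 = 5  (slack)
  C5: 46 − 46 = 0  (binding)

Optimal: x = 2, y = 9
Binding: C3, C5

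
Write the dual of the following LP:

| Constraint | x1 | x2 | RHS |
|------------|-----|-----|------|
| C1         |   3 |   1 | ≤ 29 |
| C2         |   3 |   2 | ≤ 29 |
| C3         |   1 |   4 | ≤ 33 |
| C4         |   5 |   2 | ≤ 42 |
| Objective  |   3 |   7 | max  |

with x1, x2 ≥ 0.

Primal max cᵀx s.t. Ax ≤ b, x ≥ 0  →  Dual min bᵀy s.t. Aᵀy ≥ c, y ≥ 0.

Minimize: z = 29y1 + 29y2 + 33y3 + 42y4

Subject to:
  3y1 + 3y2 + y3 + 5y4 ≥ 3
  y1 + 2y2 + 4y3 + 2y4 ≥ 7
  y1, y2, y3, y4 ≥ 0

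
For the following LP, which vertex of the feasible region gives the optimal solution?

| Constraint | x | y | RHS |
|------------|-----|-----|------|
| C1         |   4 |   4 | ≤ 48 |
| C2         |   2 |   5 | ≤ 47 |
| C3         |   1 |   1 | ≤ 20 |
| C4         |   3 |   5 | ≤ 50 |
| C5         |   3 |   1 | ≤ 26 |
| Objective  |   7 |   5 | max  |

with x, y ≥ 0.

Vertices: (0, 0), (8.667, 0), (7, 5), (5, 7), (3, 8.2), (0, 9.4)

Evaluate the objective at each vertex of the feasible region:
  z(0, 0) = 0
  z(8.667, 0) = 60.67
  z(7, 5) = 74  ←
  z(5, 7) = 70
  z(3, 8.2) = 62
  z(0, 9.4) = 47
The maximum is at x = 7, y = 5.

(7, 5)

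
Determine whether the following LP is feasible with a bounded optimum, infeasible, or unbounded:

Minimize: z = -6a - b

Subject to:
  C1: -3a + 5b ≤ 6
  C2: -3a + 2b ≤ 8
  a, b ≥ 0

Unbounded (objective can decrease without bound)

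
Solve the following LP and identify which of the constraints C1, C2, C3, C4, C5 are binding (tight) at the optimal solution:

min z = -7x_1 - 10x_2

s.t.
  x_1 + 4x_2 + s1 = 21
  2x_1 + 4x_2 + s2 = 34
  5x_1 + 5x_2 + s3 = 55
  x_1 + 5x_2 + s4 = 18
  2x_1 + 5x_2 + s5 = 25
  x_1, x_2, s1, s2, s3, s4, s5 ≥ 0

At x_1 = 10, x_2 = 1, compute slack b - a·x for each constraint:
  C1: 21 − 14 = 7  (slack)
  C2: 34 − 24 = 10  (slack)
  C3: 55 − 55 = 0  (binding)
  C4: 18 − 15 = 3  (slack)
  C5: 25 − 25 = 0  (binding)

Optimal: x_1 = 10, x_2 = 1
Binding: C3, C5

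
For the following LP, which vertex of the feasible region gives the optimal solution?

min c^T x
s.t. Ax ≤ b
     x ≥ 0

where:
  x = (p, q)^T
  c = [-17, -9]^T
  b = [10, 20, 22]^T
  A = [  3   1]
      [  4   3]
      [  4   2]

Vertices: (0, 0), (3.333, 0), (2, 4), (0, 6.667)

Evaluate the objective at each vertex of the feasible region:
  z(0, 0) = 0
  z(3.333, 0) = -56.67
  z(2, 4) = -70  ←
  z(0, 6.667) = -60
The minimum is at p = 2, q = 4.

(2, 4)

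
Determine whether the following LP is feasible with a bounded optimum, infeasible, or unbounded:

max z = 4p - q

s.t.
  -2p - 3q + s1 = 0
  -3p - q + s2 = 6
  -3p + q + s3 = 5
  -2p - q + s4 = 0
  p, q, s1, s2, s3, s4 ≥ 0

Unbounded (objective can increase without bound)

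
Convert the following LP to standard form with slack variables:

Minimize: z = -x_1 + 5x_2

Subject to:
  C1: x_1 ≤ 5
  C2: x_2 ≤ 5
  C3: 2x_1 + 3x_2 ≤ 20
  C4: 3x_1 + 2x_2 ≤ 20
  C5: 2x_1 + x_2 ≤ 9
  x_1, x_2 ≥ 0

min z = -x_1 + 5x_2

s.t.
  x_1 + s1 = 5
  x_2 + s2 = 5
  2x_1 + 3x_2 + s3 = 20
  3x_1 + 2x_2 + s4 = 20
  2x_1 + x_2 + s5 = 9
  x_1, x_2, s1, s2, s3, s4, s5 ≥ 0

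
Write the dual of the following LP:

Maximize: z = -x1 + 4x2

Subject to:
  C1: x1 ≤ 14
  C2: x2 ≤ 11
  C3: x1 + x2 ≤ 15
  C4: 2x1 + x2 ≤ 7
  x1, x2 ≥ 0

Primal max cᵀx s.t. Ax ≤ b, x ≥ 0  →  Dual min bᵀy s.t. Aᵀy ≥ c, y ≥ 0.

Minimize: z = 14y1 + 11y2 + 15y3 + 7y4

Subject to:
  y1 + y3 + 2y4 ≥ -1
  y2 + y3 + y4 ≥ 4
  y1, y2, y3, y4 ≥ 0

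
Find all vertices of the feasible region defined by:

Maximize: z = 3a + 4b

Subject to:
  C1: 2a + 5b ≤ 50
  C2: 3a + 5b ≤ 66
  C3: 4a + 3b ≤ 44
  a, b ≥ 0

(0, 0), (11, 0), (5, 8), (0, 10)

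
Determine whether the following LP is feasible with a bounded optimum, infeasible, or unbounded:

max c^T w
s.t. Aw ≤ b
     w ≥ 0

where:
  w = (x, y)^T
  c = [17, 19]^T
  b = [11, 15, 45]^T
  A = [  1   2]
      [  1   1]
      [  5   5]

Feasible with a bounded optimal solution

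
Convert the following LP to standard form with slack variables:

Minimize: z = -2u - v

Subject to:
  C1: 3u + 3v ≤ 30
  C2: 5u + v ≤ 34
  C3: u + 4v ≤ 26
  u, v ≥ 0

min z = -2u - v

s.t.
  3u + 3v + s1 = 30
  5u + v + s2 = 34
  u + 4v + s3 = 26
  u, v, s1, s2, s3 ≥ 0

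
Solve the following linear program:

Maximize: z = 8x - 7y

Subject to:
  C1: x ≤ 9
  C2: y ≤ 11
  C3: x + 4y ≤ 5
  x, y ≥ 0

Evaluate the objective at each vertex of the feasible region:
  z(0, 0) = 0
  z(5, 0) = 40  ←
  z(0, 1.25) = -8.75
The maximum is at x = 5, y = 0.

x = 5, y = 0, z = 40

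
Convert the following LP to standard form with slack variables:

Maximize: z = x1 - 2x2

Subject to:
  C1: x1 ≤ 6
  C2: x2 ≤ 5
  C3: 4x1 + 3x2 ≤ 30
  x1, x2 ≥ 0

max z = x1 - 2x2

s.t.
  x1 + s1 = 6
  x2 + s2 = 5
  4x1 + 3x2 + s3 = 30
  x1, x2, s1, s2, s3 ≥ 0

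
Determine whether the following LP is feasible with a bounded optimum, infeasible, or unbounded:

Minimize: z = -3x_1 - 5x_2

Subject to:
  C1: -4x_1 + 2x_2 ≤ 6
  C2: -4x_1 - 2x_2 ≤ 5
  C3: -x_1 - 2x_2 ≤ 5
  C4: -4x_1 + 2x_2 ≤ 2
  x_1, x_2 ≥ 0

Unbounded (objective can decrease without bound)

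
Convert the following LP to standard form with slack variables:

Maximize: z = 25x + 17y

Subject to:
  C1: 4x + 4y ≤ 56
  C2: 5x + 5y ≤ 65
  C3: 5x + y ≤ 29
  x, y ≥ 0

max z = 25x + 17y

s.t.
  4x + 4y + s1 = 56
  5x + 5y + s2 = 65
  5x + y + s3 = 29
  x, y, s1, s2, s3 ≥ 0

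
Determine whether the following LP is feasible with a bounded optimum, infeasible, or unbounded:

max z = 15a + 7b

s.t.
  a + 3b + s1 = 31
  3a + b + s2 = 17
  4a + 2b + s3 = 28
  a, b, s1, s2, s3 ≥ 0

Feasible with a bounded optimal solution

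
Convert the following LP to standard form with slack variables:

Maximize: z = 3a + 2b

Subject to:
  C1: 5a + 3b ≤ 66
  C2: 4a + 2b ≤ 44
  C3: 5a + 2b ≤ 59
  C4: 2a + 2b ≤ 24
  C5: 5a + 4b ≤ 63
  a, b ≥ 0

max z = 3a + 2b

s.t.
  5a + 3b + s1 = 66
  4a + 2b + s2 = 44
  5a + 2b + s3 = 59
  2a + 2b + s4 = 24
  5a + 4b + s5 = 63
  a, b, s1, s2, s3, s4, s5 ≥ 0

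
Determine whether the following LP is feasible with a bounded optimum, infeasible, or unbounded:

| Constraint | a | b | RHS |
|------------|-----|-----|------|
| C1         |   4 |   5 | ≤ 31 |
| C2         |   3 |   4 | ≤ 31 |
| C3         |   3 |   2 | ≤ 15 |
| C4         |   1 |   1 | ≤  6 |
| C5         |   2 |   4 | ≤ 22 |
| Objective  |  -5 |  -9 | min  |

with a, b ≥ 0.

Feasible with a bounded optimal solution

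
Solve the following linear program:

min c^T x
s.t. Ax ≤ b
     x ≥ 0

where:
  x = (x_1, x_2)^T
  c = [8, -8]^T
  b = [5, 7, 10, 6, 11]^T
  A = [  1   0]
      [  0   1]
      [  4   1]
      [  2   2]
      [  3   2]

Evaluate the objective at each vertex of the feasible region:
  z(0, 0) = 0
  z(2.5, 0) = 20
  z(2.333, 0.6667) = 13.33
  z(0, 3) = -24  ←
The minimum is at x_1 = 0, x_2 = 3.

x_1 = 0, x_2 = 3, z = -24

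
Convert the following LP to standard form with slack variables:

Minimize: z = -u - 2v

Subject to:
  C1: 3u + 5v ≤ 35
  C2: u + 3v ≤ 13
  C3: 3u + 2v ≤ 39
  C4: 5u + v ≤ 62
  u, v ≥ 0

min z = -u - 2v

s.t.
  3u + 5v + s1 = 35
  u + 3v + s2 = 13
  3u + 2v + s3 = 39
  5u + v + s4 = 62
  u, v, s1, s2, s3, s4 ≥ 0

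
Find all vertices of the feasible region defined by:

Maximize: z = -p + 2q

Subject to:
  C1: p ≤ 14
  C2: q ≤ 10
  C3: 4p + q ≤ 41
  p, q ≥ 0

(0, 0), (10.25, 0), (7.75, 10), (0, 10)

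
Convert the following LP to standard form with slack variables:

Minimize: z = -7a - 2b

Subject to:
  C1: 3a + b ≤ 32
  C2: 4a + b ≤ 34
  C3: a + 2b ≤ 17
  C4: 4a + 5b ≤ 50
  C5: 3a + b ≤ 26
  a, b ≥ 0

min z = -7a - 2b

s.t.
  3a + b + s1 = 32
  4a + b + s2 = 34
  a + 2b + s3 = 17
  4a + 5b + s4 = 50
  3a + b + s5 = 26
  a, b, s1, s2, s3, s4, s5 ≥ 0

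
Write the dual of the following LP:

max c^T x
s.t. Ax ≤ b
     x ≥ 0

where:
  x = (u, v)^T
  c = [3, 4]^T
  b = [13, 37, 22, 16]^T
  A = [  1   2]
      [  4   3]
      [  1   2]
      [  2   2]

Primal max cᵀx s.t. Ax ≤ b, x ≥ 0  →  Dual min bᵀy s.t. Aᵀy ≥ c, y ≥ 0.

Minimize: z = 13y1 + 37y2 + 22y3 + 16y4

Subject to:
  y1 + 4y2 + y3 + 2y4 ≥ 3
  2y1 + 3y2 + 2y3 + 2y4 ≥ 4
  y1, y2, y3, y4 ≥ 0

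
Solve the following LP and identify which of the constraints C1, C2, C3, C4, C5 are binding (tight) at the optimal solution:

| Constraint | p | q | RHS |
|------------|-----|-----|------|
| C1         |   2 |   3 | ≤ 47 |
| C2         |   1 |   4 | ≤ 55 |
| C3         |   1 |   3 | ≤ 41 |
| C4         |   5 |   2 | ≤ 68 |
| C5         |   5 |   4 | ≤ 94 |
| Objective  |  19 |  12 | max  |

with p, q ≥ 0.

At p = 10, q = 9, compute slack b - a·x for each constraint:
  C1: 47 − 47 = 0  (binding)
  C2: 55 − 46 = 9  (slack)
  C3: 41 − 37 = 4  (slack)
  C4: 68 − 68 = 0  (binding)
  C5: 94 − 86 = 8  (slack)

Optimal: p = 10, q = 9
Binding: C1, C4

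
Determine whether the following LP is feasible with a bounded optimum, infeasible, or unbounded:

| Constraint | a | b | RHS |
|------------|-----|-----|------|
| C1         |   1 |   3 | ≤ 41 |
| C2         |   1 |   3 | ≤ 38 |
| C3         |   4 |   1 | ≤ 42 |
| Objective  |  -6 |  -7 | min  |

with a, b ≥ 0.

Feasible with a bounded optimal solution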